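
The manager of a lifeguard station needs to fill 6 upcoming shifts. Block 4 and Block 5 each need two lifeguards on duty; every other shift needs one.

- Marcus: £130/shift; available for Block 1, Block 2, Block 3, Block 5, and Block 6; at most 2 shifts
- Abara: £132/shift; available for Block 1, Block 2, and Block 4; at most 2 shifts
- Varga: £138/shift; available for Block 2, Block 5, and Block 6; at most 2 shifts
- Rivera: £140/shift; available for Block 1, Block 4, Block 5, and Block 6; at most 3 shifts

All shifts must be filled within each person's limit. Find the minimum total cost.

£1080

Block 3 can only be covered by Marcus, so that assignment is forced.
Block 4 can only be covered by Abara and Rivera, so that assignment is forced.
Picking the cheapest available lifeguard for each shift independently would cost £1060, but that ignores the shift limits.
An optimal schedule: Block 1→Marcus, Block 2→Abara, Block 3→Marcus, Block 4→Abara+Rivera, Block 5→Varga+Rivera, Block 6→Varga.
Total: 130 + 132 + 130 + 132 + 140 + 138 + 140 + 138 = £1080.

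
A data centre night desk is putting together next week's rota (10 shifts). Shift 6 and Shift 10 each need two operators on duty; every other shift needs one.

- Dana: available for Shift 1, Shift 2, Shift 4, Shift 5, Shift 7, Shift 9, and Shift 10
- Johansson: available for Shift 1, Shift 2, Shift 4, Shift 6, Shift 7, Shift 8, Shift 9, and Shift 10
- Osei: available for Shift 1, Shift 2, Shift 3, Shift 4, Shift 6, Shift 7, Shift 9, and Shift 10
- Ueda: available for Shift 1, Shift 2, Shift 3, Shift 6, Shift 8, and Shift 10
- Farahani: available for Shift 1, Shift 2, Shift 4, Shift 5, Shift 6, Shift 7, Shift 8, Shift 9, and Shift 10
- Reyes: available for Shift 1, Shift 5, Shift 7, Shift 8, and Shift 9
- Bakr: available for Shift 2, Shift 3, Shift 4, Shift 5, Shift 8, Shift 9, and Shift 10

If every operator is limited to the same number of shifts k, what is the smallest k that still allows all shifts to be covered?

With 7 operators and 12 worker-slots to fill, someone must work at least ⌈12/7⌉ = 2 shifts, so k ≥ 2.
k = 2 works: Shift 1→Osei, Shift 2→Ueda, Shift 3→Osei, Shift 4→Dana, Shift 5→Dana, Shift 6→Ueda+Farahani, Shift 7→Johansson, Shift 8→Johansson, Shift 9→Reyes, Shift 10→Farahani+Bakr.
Loads: Dana 2, Johansson 2, Osei 2, Ueda 2, Farahani 2, Reyes 1, Bakr 1 — all ≤ 2.

2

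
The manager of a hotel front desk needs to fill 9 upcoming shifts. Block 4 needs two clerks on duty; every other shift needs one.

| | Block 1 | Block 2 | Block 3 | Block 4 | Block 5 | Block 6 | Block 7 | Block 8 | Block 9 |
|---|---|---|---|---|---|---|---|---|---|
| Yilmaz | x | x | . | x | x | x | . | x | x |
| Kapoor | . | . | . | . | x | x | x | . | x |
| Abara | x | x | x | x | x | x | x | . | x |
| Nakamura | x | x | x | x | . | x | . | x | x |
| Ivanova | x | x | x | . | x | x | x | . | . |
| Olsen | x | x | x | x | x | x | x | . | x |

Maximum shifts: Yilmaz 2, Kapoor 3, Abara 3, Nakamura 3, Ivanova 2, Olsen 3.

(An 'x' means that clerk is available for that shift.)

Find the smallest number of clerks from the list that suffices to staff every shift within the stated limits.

4

10 slots to fill and no one can take more than 3, so at least ⌈10/3⌉ = 4 clerks are needed.
Yilmaz, Kapoor, Abara, and Nakamura alone can cover everything: Block 1→Yilmaz, Block 2→Abara, Block 3→Abara, Block 4→Abara+Nakamura, Block 5→Kapoor, Block 6→Kapoor, Block 7→Kapoor, Block 8→Yilmaz, Block 9→Nakamura.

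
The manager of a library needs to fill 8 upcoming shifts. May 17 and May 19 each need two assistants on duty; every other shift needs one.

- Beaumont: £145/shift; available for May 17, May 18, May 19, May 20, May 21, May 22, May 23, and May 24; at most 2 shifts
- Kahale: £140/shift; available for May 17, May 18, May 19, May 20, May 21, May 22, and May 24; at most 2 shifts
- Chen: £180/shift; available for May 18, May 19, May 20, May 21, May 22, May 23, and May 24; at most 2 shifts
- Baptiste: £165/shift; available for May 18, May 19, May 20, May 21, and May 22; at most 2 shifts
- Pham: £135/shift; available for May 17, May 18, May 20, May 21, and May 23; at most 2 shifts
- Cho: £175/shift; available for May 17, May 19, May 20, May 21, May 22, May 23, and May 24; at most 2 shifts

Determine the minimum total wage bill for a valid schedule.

Picking the cheapest available assistant for each shift independently would cost £1380, but that ignores the shift limits.
An optimal schedule: May 17→Beaumont+Cho, May 18→Pham, May 19→Baptiste+Cho, May 20→Beaumont, May 21→Baptiste, May 22→Kahale, May 23→Pham, May 24→Kahale.
Total: 145 + 175 + 135 + 165 + 175 + 145 + 165 + 140 + 135 + 140 = £1520.

£1520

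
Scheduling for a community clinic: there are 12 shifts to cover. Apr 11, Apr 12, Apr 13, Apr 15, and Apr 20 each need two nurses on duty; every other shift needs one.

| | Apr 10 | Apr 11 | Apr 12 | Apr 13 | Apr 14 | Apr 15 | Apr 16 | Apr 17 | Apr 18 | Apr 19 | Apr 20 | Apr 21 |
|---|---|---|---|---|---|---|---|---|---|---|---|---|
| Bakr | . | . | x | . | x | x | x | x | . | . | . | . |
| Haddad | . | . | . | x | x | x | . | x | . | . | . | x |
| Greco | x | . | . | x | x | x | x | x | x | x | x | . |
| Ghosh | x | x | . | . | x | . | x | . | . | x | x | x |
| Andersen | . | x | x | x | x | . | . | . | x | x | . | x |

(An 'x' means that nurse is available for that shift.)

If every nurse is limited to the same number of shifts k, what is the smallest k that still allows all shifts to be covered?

4

With 5 nurses and 17 worker-slots to fill, someone must work at least ⌈17/5⌉ = 4 shifts, so k ≥ 4.
k = 4 works: Apr 10→Greco, Apr 11→Ghosh+Andersen, Apr 12→Bakr+Andersen, Apr 13→Haddad+Greco, Apr 14→Haddad, Apr 15→Bakr+Haddad, Apr 16→Bakr, Apr 17→Bakr, Apr 18→Greco, Apr 19→Ghosh, Apr 20→Greco+Ghosh, Apr 21→Haddad.
Loads: Bakr 4, Haddad 4, Greco 4, Ghosh 3, Andersen 2 — all ≤ 4.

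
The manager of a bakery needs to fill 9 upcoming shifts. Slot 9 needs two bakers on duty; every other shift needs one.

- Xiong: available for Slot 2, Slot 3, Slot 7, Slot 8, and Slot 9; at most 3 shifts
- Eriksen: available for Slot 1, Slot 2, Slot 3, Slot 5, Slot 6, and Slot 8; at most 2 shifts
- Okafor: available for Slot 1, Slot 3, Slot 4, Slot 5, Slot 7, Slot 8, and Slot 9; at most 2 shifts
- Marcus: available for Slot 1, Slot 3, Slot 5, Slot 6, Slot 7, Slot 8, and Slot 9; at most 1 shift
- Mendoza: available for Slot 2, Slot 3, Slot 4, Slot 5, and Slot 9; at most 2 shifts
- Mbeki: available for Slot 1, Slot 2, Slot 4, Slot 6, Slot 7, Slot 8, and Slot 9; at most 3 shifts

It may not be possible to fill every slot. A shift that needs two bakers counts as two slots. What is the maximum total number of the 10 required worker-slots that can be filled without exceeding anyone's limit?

Total capacity across all bakers is 3+2+2+1+2+3 = 13, and 10 slots are needed, so at most 10 can be filled.
An assignment achieving 10: Slot 1→Eriksen, Slot 2→Xiong, Slot 3→Xiong, Slot 4→Okafor, Slot 5→Okafor, Slot 6→Eriksen, Slot 7→Xiong, Slot 8→Marcus, Slot 9→Mendoza+Mbeki.
Loads: Xiong 3/3, Eriksen 2/2, Okafor 2/2, Marcus 1/1, Mendoza 1/2, Mbeki 1/3.

10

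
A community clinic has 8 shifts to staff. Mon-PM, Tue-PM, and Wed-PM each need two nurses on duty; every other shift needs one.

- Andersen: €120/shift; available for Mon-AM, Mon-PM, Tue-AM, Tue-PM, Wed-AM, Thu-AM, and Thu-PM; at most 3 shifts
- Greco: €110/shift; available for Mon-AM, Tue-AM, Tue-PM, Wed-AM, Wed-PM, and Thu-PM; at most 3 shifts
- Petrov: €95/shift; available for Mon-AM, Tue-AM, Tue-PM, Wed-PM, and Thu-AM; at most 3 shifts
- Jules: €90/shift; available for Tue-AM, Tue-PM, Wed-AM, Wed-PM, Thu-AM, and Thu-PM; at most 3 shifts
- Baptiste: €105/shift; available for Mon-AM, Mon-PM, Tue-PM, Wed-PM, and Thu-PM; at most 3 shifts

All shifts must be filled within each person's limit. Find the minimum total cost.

€1100

Mon-PM can only be covered by Andersen and Baptiste, so that assignment is forced.
Picking the cheapest available nurse for each shift independently would cost €1050, but that ignores the shift limits.
An optimal schedule: Mon-AM→Petrov, Mon-PM→Baptiste+Andersen, Tue-AM→Jules, Tue-PM→Petrov+Greco, Wed-AM→Jules, Wed-PM→Petrov+Baptiste, Thu-AM→Jules, Thu-PM→Baptiste.
Total: 95 + 105 + 120 + 90 + 95 + 110 + 90 + 95 + 105 + 90 + 105 = €1100.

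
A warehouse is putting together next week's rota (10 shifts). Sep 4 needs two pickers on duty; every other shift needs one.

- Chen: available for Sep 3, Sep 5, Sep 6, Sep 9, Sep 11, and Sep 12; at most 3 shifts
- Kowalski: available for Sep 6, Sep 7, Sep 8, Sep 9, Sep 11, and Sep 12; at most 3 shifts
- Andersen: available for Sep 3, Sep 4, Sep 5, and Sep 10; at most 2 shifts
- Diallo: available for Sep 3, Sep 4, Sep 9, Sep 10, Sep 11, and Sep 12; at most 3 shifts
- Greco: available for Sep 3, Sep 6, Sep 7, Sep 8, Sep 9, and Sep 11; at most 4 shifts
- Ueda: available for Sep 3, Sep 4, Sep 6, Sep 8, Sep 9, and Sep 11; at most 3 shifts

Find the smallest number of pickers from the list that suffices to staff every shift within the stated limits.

4

11 slots to fill and no one can take more than 4, so at least ⌈11/4⌉ = 3 pickers are needed.
Any 3 pickers together have capacity at most 4+3+3 = 10 < 11 slots, so 3 can never suffice.
Chen, Kowalski, Andersen, and Diallo alone can cover everything: Sep 3→Chen, Sep 4→Andersen+Diallo, Sep 5→Chen, Sep 6→Chen, Sep 7→Kowalski, Sep 8→Kowalski, Sep 9→Kowalski, Sep 10→Andersen, Sep 11→Diallo, Sep 12→Diallo.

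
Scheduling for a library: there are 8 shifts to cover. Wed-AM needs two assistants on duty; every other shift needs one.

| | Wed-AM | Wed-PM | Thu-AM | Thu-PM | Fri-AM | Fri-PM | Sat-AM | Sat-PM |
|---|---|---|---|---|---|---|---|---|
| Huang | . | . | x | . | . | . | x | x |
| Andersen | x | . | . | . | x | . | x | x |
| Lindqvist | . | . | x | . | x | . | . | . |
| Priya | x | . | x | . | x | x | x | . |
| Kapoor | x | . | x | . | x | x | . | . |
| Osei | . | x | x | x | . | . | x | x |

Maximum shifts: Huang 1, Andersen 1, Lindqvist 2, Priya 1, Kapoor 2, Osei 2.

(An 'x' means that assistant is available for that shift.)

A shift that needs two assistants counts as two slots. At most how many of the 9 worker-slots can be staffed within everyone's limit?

9

Total capacity across all assistants is 1+1+2+1+2+2 = 9, and 9 slots are needed, so at most 9 can be filled.
An assignment achieving 9: Wed-AM→Andersen+Kapoor, Wed-PM→Osei, Thu-AM→Lindqvist, Thu-PM→Osei, Fri-AM→Lindqvist, Fri-PM→Kapoor, Sat-AM→Priya, Sat-PM→Huang.
Loads: Huang 1/1, Andersen 1/1, Lindqvist 2/2, Priya 1/1, Kapoor 2/2, Osei 2/2.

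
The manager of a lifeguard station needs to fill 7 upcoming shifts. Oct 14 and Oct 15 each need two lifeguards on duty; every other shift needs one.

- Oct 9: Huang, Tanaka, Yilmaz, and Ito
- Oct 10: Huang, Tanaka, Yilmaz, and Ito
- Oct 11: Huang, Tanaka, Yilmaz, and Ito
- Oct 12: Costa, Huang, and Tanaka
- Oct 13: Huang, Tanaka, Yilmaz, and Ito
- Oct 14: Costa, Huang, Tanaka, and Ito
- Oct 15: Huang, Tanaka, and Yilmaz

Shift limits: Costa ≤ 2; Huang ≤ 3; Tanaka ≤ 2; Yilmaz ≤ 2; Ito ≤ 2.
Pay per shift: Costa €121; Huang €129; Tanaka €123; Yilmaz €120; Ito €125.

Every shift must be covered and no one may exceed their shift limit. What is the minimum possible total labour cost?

Picking the cheapest available lifeguard for each shift independently would cost €1088, but that ignores the shift limits.
An optimal schedule: Oct 9→Yilmaz, Oct 10→Tanaka, Oct 11→Ito, Oct 12→Costa, Oct 13→Ito, Oct 14→Costa+Huang, Oct 15→Yilmaz+Tanaka.
Total: 120 + 123 + 125 + 121 + 125 + 121 + 129 + 120 + 123 = €1107.

€1107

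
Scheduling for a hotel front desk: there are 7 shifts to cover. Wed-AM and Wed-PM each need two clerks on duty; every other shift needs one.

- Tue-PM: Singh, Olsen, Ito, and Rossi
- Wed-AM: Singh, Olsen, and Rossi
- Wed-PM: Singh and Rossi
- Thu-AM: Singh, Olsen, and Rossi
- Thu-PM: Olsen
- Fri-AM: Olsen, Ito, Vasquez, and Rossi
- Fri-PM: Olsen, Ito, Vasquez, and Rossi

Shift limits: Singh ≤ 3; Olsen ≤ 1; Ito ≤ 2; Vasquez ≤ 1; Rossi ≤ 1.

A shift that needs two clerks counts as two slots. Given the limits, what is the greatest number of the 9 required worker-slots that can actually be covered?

Total capacity across all clerks is 3+1+2+1+1 = 8, and 9 slots are needed, so at most 8 can be filled.
An assignment achieving 8: Tue-PM→Ito, Wed-AM→Singh, Wed-PM→Singh+Rossi, Thu-AM→Singh, Thu-PM→Olsen, Fri-AM→Ito, Fri-PM→Vasquez.
Loads: Singh 3/3, Olsen 1/1, Ito 2/2, Vasquez 1/1, Rossi 1/1.

8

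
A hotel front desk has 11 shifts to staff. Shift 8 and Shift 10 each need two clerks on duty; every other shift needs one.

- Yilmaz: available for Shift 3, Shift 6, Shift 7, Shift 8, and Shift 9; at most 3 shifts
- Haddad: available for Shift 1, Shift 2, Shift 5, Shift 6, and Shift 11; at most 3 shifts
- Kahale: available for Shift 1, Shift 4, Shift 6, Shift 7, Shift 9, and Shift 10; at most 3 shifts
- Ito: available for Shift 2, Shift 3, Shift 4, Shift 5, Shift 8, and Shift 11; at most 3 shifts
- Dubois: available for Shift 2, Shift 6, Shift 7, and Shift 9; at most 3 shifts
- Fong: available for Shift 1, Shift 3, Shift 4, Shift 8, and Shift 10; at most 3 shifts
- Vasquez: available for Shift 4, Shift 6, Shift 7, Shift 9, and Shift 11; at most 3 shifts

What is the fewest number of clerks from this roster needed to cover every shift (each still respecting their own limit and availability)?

13 slots to fill and no one can take more than 3, so at least ⌈13/3⌉ = 5 clerks are needed.
Yilmaz, Haddad, Kahale, Ito, and Fong alone can cover everything: Shift 1→Kahale, Shift 2→Haddad, Shift 3→Yilmaz, Shift 4→Ito, Shift 5→Haddad, Shift 6→Kahale, Shift 7→Yilmaz, Shift 8→Ito+Fong, Shift 9→Yilmaz, Shift 10→Kahale+Fong, Shift 11→Haddad.

5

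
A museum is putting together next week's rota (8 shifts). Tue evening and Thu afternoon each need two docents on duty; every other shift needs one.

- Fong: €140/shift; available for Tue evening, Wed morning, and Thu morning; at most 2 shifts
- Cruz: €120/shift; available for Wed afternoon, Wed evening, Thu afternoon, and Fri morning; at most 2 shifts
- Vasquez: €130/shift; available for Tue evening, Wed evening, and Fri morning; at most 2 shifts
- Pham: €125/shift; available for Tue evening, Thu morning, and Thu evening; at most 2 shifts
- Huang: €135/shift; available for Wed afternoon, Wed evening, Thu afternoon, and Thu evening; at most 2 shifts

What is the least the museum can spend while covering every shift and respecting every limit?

Wed morning can only be covered by Fong, so that assignment is forced.
Thu afternoon can only be covered by Cruz and Huang, so that assignment is forced.
Picking the cheapest available docent for each shift independently would cost €1260, but that ignores the shift limits.
An optimal schedule: Tue evening→Vasquez+Pham, Wed morning→Fong, Wed afternoon→Cruz, Wed evening→Huang, Thu morning→Fong, Thu afternoon→Cruz+Huang, Thu evening→Pham, Fri morning→Vasquez.
Total: 130 + 125 + 140 + 120 + 135 + 140 + 120 + 135 + 125 + 130 = €1300.

€1300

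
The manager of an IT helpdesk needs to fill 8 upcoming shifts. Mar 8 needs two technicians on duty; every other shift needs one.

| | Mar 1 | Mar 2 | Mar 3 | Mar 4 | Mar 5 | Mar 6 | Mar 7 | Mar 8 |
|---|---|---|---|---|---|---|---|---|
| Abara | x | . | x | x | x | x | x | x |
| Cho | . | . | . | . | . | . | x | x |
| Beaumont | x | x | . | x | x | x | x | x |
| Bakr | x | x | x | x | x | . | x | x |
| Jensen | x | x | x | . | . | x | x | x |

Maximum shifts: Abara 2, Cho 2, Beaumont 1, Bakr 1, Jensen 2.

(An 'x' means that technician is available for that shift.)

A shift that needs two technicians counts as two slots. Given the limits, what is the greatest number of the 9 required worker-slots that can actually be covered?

Total capacity across all technicians is 2+2+1+1+2 = 8, and 9 slots are needed, so at most 8 can be filled.
An assignment achieving 8: Mar 1→Jensen, Mar 2→Beaumont, Mar 3→Abara, Mar 4→Abara, Mar 5→Bakr, Mar 6→Jensen, Mar 7→Cho, Mar 8→Cho.
Loads: Abara 2/2, Cho 2/2, Beaumont 1/1, Bakr 1/1, Jensen 2/2.

8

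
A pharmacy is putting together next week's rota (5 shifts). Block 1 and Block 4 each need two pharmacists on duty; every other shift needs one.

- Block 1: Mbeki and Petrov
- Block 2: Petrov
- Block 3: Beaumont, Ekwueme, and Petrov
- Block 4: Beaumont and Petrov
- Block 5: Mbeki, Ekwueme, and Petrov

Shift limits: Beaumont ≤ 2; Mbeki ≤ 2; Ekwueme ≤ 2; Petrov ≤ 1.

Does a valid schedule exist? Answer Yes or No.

No

Total capacity is 7 and 7 slots are needed, so capacity alone doesn't rule it out.
Shifts {Block 1, Block 2} need 3 worker-slots in total, but the pharmacists available for any of those shifts (Mbeki and Petrov) can supply at most 2 among them. So no valid schedule exists.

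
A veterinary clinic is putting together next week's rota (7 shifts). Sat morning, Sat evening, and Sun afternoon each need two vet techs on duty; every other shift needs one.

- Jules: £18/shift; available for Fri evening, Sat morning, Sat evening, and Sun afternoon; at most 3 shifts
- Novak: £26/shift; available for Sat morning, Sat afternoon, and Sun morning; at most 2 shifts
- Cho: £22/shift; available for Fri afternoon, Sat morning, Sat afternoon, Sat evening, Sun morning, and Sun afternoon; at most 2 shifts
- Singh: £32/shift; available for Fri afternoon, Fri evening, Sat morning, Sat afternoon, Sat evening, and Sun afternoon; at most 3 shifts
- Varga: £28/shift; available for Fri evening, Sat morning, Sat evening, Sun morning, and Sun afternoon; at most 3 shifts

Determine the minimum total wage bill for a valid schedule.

Picking the cheapest available vet tech for each shift independently would cost £204, but that ignores the shift limits.
An optimal schedule: Fri afternoon→Cho, Fri evening→Jules, Sat morning→Novak+Varga, Sat afternoon→Cho, Sat evening→Jules+Varga, Sun morning→Novak, Sun afternoon→Jules+Varga.
Total: 22 + 18 + 26 + 28 + 22 + 18 + 28 + 26 + 18 + 28 = £234.

£234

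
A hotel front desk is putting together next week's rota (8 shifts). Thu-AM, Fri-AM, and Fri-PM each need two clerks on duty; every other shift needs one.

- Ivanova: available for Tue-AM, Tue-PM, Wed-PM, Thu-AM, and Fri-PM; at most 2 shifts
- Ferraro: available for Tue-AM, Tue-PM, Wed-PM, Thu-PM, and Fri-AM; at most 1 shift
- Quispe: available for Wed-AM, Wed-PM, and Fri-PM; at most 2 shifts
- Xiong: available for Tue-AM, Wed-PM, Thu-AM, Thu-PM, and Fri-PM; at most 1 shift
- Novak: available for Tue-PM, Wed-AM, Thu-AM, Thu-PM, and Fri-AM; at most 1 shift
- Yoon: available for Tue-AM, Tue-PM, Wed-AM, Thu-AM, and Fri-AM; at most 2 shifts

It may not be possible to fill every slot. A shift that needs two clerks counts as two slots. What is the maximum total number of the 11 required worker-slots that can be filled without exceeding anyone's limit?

Total capacity across all clerks is 2+1+2+1+1+2 = 9, and 11 slots are needed, so at most 9 can be filled.
An assignment achieving 9: Tue-AM→Ivanova, Tue-PM→Yoon, Wed-AM→Quispe, Wed-PM→Xiong, Thu-PM→Ferraro, Fri-AM→Novak+Yoon, Fri-PM→Ivanova+Quispe.
Loads: Ivanova 2/2, Ferraro 1/1, Quispe 2/2, Xiong 1/1, Novak 1/1, Yoon 2/2.

9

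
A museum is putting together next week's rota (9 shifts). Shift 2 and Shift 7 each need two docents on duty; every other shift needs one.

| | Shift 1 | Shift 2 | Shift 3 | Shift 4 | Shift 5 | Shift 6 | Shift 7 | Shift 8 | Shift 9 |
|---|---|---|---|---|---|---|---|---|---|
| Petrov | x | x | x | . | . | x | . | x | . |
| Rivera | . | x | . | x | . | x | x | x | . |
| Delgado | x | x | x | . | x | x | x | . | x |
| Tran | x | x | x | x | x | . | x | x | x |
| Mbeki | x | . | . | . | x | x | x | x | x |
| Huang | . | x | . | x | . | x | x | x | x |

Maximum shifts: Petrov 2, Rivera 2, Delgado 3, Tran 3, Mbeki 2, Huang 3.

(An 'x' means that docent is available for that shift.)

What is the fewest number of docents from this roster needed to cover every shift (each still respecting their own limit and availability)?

4

11 slots to fill and no one can take more than 3, so at least ⌈11/3⌉ = 4 docents are needed.
Petrov, Delgado, Tran, and Huang alone can cover everything: Shift 1→Petrov, Shift 2→Tran+Huang, Shift 3→Petrov, Shift 4→Tran, Shift 5→Delgado, Shift 6→Delgado, Shift 7→Delgado+Tran, Shift 8→Huang, Shift 9→Huang.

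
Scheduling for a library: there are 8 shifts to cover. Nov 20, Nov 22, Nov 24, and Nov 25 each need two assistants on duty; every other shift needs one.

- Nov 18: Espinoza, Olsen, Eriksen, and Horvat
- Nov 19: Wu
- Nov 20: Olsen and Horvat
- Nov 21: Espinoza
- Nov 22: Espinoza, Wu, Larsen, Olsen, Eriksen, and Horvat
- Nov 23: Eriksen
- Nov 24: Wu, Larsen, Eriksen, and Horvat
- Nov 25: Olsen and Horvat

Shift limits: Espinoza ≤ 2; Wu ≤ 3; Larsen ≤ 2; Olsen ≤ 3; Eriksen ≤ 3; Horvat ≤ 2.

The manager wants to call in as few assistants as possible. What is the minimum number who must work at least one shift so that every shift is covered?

5

12 slots to fill and no one can take more than 3, so at least ⌈12/3⌉ = 4 assistants are needed.
Any 4 assistants together have capacity at most 3+3+3+2 = 11 < 12 slots, so 4 can never suffice.
Espinoza, Wu, Olsen, Eriksen, and Horvat alone can cover everything: Nov 18→Espinoza, Nov 19→Wu, Nov 20→Olsen+Horvat, Nov 21→Espinoza, Nov 22→Wu+Olsen, Nov 23→Eriksen, Nov 24→Wu+Eriksen, Nov 25→Olsen+Horvat.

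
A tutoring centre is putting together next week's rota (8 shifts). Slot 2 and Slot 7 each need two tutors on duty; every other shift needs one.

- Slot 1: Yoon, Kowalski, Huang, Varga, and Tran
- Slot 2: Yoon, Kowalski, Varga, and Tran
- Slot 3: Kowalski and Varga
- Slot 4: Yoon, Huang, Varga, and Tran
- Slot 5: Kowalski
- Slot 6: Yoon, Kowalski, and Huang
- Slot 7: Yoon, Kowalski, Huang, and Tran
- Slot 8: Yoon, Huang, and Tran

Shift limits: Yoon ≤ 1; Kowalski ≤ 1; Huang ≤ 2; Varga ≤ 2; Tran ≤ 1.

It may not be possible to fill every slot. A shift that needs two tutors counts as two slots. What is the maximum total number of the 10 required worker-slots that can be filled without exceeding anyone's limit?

7

Total capacity across all tutors is 1+1+2+2+1 = 7, and 10 slots are needed, so at most 7 can be filled.
An assignment achieving 7: Slot 2→Varga+Tran, Slot 3→Varga, Slot 4→Huang, Slot 5→Kowalski, Slot 6→Yoon, Slot 8→Huang.
Loads: Yoon 1/1, Kowalski 1/1, Huang 2/2, Varga 2/2, Tran 1/1.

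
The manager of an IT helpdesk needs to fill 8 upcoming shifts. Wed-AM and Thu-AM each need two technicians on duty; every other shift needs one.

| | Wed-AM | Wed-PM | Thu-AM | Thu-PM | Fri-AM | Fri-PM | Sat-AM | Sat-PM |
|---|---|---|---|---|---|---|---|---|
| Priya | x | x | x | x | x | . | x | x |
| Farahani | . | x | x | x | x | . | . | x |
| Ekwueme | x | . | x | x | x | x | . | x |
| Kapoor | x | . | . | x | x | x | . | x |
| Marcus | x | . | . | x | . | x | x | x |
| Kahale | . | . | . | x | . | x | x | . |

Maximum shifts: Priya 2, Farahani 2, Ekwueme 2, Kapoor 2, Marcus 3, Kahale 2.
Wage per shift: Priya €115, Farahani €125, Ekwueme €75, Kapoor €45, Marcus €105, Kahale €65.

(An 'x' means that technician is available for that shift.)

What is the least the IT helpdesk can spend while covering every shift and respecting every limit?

Picking the cheapest available technician for each shift independently would cost €670, but that ignores the shift limits.
An optimal schedule: Wed-AM→Ekwueme+Marcus, Wed-PM→Priya, Thu-AM→Ekwueme+Priya, Thu-PM→Kahale, Fri-AM→Kapoor, Fri-PM→Kapoor, Sat-AM→Kahale, Sat-PM→Marcus.
Total: 75 + 105 + 115 + 75 + 115 + 65 + 45 + 45 + 65 + 105 = €810.

€810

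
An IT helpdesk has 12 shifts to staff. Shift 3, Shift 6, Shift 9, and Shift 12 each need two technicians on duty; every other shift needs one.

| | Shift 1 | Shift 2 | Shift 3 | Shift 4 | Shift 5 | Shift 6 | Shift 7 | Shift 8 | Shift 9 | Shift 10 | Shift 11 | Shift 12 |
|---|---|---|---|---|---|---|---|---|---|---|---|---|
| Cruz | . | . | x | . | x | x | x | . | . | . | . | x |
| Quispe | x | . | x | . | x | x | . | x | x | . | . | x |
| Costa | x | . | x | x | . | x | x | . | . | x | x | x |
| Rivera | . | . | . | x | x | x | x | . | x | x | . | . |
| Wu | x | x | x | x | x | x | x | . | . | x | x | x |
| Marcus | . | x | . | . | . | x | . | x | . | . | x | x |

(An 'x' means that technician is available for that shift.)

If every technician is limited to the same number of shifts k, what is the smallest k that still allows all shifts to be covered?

3

With 6 technicians and 16 worker-slots to fill, someone must work at least ⌈16/6⌉ = 3 shifts, so k ≥ 3.
k = 3 works: Shift 1→Quispe, Shift 2→Wu, Shift 3→Cruz+Wu, Shift 4→Costa, Shift 5→Cruz, Shift 6→Rivera+Marcus, Shift 7→Cruz, Shift 8→Quispe, Shift 9→Quispe+Rivera, Shift 10→Costa, Shift 11→Costa, Shift 12→Wu+Marcus.
Loads: Cruz 3, Quispe 3, Costa 3, Rivera 2, Wu 3, Marcus 2 — all ≤ 3.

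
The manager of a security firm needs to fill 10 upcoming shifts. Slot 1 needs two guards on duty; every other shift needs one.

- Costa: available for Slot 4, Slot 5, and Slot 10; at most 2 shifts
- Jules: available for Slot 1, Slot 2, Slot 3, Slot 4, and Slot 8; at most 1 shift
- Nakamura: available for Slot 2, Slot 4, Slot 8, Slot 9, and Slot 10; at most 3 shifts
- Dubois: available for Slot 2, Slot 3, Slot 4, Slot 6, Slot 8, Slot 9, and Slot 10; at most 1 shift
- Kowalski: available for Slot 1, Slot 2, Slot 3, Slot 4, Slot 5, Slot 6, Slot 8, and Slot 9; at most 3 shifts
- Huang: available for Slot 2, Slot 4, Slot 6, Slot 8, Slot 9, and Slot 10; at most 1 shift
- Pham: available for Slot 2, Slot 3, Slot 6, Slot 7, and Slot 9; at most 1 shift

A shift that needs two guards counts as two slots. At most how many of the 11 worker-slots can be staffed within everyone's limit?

11

Total capacity across all guards is 2+1+3+1+3+1+1 = 12, and 11 slots are needed, so at most 11 can be filled.
An assignment achieving 11: Slot 1→Jules+Kowalski, Slot 2→Nakamura, Slot 3→Dubois, Slot 4→Kowalski, Slot 5→Costa, Slot 6→Kowalski, Slot 7→Pham, Slot 8→Nakamura, Slot 9→Nakamura, Slot 10→Costa.
Loads: Costa 2/2, Jules 1/1, Nakamura 3/3, Dubois 1/1, Kowalski 3/3, Huang 0/1, Pham 1/1.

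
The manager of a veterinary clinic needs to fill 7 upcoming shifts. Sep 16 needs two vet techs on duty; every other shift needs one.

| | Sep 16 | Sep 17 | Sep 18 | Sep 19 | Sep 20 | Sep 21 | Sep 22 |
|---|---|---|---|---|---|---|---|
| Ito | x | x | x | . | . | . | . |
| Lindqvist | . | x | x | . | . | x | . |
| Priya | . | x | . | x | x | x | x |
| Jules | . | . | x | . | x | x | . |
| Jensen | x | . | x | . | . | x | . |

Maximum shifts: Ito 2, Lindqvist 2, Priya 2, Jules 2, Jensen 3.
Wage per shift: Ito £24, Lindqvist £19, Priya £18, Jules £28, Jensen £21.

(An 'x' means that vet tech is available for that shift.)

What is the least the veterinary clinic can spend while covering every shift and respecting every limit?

£168

Sep 16 can only be covered by Ito and Jensen, so that assignment is forced.
Sep 19 can only be covered by Priya, so that assignment is forced.
Sep 22 can only be covered by Priya, so that assignment is forced.
Picking the cheapest available vet tech for each shift independently would cost £154, but that ignores the shift limits.
An optimal schedule: Sep 16→Jensen+Ito, Sep 17→Lindqvist, Sep 18→Lindqvist, Sep 19→Priya, Sep 20→Jules, Sep 21→Jensen, Sep 22→Priya.
Total: 21 + 24 + 19 + 19 + 18 + 28 + 21 + 18 = £168.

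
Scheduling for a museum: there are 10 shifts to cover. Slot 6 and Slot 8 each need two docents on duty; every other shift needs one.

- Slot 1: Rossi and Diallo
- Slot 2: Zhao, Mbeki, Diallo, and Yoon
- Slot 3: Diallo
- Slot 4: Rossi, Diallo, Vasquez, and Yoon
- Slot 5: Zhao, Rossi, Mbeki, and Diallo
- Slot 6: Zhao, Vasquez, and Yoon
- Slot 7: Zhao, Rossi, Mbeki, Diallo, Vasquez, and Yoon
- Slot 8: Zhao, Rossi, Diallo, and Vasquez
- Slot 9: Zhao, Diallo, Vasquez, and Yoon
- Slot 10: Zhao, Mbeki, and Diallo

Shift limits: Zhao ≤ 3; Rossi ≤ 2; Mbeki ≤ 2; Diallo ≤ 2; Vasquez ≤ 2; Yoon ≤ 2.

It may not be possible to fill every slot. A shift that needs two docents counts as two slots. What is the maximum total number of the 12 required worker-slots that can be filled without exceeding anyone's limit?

Total capacity across all docents is 3+2+2+2+2+2 = 13, and 12 slots are needed, so at most 12 can be filled.
An assignment achieving 12: Slot 1→Rossi, Slot 2→Zhao, Slot 3→Diallo, Slot 4→Rossi, Slot 5→Mbeki, Slot 6→Zhao+Vasquez, Slot 7→Mbeki, Slot 8→Diallo+Vasquez, Slot 9→Yoon, Slot 10→Zhao.
Loads: Zhao 3/3, Rossi 2/2, Mbeki 2/2, Diallo 2/2, Vasquez 2/2, Yoon 1/2.

12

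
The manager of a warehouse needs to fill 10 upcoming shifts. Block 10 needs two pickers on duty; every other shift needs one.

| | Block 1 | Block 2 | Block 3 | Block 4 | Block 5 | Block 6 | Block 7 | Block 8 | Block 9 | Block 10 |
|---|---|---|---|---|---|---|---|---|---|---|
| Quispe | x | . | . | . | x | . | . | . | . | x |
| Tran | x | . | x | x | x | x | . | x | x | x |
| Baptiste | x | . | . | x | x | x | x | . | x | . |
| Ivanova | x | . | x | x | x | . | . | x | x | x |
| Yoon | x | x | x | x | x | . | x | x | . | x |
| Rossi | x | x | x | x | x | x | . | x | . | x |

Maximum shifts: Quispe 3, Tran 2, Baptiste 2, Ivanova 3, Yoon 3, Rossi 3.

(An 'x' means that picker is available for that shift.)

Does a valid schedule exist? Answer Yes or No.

Yes

One valid schedule: Block 1→Quispe, Block 2→Yoon, Block 3→Ivanova, Block 4→Baptiste, Block 5→Quispe, Block 6→Tran, Block 7→Baptiste, Block 8→Ivanova, Block 9→Tran, Block 10→Quispe+Ivanova.
Loads: Quispe 3/3, Tran 2/2, Baptiste 2/2, Ivanova 3/3, Yoon 1/3, Rossi 0/3 — all within limits.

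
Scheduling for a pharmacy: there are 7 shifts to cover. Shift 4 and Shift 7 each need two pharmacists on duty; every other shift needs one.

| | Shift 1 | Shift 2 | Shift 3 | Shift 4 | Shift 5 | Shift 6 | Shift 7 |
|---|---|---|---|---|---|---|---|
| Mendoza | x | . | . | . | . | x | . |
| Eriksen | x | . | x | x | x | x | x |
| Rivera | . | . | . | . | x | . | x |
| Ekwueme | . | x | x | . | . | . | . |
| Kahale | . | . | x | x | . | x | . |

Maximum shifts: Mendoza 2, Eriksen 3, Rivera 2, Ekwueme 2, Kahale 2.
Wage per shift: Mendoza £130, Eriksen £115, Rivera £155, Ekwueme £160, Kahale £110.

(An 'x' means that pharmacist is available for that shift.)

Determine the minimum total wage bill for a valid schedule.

Shift 2 can only be covered by Ekwueme, so that assignment is forced.
Shift 4 can only be covered by Eriksen and Kahale, so that assignment is forced.
Shift 7 can only be covered by Eriksen and Rivera, so that assignment is forced.
Picking the cheapest available pharmacist for each shift independently would cost £1105, but that ignores the shift limits.
An optimal schedule: Shift 1→Mendoza, Shift 2→Ekwueme, Shift 3→Kahale, Shift 4→Kahale+Eriksen, Shift 5→Eriksen, Shift 6→Mendoza, Shift 7→Eriksen+Rivera.
Total: 130 + 160 + 110 + 110 + 115 + 115 + 130 + 115 + 155 = £1140.

£1140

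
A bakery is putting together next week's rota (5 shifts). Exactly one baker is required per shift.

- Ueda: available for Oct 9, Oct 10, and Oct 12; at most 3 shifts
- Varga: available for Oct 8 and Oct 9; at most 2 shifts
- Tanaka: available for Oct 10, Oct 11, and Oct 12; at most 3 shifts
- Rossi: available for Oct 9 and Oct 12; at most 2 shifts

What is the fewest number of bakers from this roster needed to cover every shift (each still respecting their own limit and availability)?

2

5 slots to fill and no one can take more than 3, so at least ⌈5/3⌉ = 2 bakers are needed.
Varga and Tanaka alone can cover everything: Oct 8→Varga, Oct 9→Varga, Oct 10→Tanaka, Oct 11→Tanaka, Oct 12→Tanaka.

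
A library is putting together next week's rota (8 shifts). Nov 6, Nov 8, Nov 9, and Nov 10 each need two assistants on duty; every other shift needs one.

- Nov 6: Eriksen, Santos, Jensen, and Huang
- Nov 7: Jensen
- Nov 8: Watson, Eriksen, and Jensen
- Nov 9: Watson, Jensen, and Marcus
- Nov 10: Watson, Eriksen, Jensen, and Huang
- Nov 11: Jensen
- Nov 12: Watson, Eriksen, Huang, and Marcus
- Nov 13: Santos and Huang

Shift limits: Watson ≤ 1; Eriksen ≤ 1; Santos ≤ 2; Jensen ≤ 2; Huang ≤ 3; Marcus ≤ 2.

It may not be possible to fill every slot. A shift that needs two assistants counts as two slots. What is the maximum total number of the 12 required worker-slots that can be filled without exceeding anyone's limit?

Total capacity across all assistants is 1+1+2+2+3+2 = 11, and 12 slots are needed, so at most 11 can be filled.
Shifts {Nov 7, Nov 8, Nov 9, Nov 10} need 7 slots but only Watson, Eriksen, Jensen, Huang, and Marcus are available for them, supplying at most 6 — so at least 1 slot must go unfilled.
An assignment achieving 10: Nov 6→Santos+Huang, Nov 7→Jensen, Nov 8→Watson+Eriksen, Nov 9→Marcus, Nov 10→Huang, Nov 11→Jensen, Nov 12→Huang, Nov 13→Santos.
Loads: Watson 1/1, Eriksen 1/1, Santos 2/2, Jensen 2/2, Huang 3/3, Marcus 1/2.

10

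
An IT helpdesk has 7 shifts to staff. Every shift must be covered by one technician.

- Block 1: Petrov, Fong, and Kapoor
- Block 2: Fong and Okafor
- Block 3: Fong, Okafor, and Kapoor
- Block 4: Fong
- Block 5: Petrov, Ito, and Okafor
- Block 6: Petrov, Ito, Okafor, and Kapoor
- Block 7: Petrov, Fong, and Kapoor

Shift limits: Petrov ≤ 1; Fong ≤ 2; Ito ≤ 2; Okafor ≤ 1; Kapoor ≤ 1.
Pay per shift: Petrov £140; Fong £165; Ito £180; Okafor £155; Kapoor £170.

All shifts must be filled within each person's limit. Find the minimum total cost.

Block 4 can only be covered by Fong, so that assignment is forced.
Picking the cheapest available technician for each shift independently would cost £1035, but that ignores the shift limits.
An optimal schedule: Block 1→Petrov, Block 2→Fong, Block 3→Okafor, Block 4→Fong, Block 5→Ito, Block 6→Ito, Block 7→Kapoor.
Total: 140 + 165 + 155 + 165 + 180 + 180 + 170 = £1155.

£1155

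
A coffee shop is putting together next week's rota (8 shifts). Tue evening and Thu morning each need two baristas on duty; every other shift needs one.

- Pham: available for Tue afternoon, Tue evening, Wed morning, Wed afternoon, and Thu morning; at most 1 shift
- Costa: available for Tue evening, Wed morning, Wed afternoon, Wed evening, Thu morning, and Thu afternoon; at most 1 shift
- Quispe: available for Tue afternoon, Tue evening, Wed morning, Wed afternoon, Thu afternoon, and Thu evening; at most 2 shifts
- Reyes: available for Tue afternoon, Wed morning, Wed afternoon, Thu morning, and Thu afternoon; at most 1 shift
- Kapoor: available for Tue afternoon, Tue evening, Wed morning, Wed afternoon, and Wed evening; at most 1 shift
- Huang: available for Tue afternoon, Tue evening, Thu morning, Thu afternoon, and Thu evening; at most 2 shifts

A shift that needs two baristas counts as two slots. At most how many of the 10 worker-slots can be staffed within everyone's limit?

8

Total capacity across all baristas is 1+1+2+1+1+2 = 8, and 10 slots are needed, so at most 8 can be filled.
An assignment achieving 8: Tue afternoon→Huang, Tue evening→Kapoor+Huang, Wed evening→Costa, Thu morning→Pham+Reyes, Thu afternoon→Quispe, Thu evening→Quispe.
Loads: Pham 1/1, Costa 1/1, Quispe 2/2, Reyes 1/1, Kapoor 1/1, Huang 2/2.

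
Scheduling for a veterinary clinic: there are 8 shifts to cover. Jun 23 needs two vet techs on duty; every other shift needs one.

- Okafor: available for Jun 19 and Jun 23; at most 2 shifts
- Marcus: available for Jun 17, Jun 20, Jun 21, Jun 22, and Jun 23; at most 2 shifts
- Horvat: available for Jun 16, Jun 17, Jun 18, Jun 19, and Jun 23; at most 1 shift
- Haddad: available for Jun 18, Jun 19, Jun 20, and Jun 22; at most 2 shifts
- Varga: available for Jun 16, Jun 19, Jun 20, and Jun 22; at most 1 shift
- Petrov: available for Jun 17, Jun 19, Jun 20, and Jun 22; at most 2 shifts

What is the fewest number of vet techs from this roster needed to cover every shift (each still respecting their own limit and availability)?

9 slots to fill and no one can take more than 2, so at least ⌈9/2⌉ = 5 vet techs are needed.
Okafor, Marcus, Horvat, Haddad, and Petrov alone can cover everything: Jun 16→Horvat, Jun 17→Petrov, Jun 18→Haddad, Jun 19→Okafor, Jun 20→Haddad, Jun 21→Marcus, Jun 22→Petrov, Jun 23→Okafor+Marcus.

5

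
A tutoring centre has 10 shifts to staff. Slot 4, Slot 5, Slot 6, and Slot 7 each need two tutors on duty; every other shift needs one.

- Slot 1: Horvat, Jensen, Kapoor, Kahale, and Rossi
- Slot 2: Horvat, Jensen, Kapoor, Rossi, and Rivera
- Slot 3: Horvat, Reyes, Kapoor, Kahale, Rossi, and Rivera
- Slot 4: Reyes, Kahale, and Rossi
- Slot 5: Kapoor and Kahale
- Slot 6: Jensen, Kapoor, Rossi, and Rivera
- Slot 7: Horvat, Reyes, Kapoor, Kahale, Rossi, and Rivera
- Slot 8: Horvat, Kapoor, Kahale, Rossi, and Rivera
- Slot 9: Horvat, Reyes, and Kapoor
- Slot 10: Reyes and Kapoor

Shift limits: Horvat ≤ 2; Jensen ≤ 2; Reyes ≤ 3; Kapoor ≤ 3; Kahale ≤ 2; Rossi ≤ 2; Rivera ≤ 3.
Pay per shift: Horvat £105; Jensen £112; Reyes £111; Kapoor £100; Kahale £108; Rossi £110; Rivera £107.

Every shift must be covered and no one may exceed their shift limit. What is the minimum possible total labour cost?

Slot 5 can only be covered by Kapoor and Kahale, so that assignment is forced.
Picking the cheapest available tutor for each shift independently would cost £1438, but that ignores the shift limits.
An optimal schedule: Slot 1→Horvat, Slot 2→Horvat, Slot 3→Reyes, Slot 4→Kahale+Rossi, Slot 5→Kapoor+Kahale, Slot 6→Rivera+Rossi, Slot 7→Rivera+Reyes, Slot 8→Rivera, Slot 9→Kapoor, Slot 10→Kapoor.
Total: 105 + 105 + 111 + 108 + 110 + 100 + 108 + 107 + 110 + 107 + 111 + 107 + 100 + 100 = £1489.

£1489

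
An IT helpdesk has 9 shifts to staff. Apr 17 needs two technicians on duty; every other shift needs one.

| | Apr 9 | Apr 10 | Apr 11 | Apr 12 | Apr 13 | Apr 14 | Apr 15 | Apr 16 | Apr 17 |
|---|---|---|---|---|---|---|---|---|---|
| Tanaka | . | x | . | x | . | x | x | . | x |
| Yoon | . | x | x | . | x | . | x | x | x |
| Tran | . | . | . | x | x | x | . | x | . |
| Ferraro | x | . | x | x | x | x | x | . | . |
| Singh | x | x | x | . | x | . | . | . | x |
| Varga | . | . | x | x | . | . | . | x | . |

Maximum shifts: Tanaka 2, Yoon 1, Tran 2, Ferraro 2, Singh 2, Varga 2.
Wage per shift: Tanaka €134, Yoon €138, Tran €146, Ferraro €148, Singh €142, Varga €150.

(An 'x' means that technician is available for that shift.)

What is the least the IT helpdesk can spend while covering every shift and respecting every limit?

€1428

Picking the cheapest available technician for each shift independently would cost €1364, but that ignores the shift limits.
An optimal schedule: Apr 9→Ferraro, Apr 10→Tanaka, Apr 11→Singh, Apr 12→Varga, Apr 13→Tran, Apr 14→Tanaka, Apr 15→Ferraro, Apr 16→Tran, Apr 17→Yoon+Singh.
Total: 148 + 134 + 142 + 150 + 146 + 134 + 148 + 146 + 138 + 142 = €1428.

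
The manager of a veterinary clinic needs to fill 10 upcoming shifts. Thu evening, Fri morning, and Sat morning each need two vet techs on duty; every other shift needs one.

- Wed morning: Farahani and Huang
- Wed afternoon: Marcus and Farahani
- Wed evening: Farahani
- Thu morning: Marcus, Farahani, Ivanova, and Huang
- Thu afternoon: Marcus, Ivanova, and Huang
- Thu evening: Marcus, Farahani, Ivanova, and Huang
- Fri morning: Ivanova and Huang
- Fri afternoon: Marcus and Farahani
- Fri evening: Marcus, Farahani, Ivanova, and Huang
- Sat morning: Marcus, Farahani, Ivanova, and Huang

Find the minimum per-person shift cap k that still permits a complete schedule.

With 4 vet techs and 13 worker-slots to fill, someone must work at least ⌈13/4⌉ = 4 shifts, so k ≥ 4.
k = 4 works: Wed morning→Farahani, Wed afternoon→Marcus, Wed evening→Farahani, Thu morning→Marcus, Thu afternoon→Marcus, Thu evening→Farahani+Ivanova, Fri morning→Ivanova+Huang, Fri afternoon→Marcus, Fri evening→Farahani, Sat morning→Ivanova+Huang.
Loads: Marcus 4, Farahani 4, Ivanova 3, Huang 2 — all ≤ 4.

4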